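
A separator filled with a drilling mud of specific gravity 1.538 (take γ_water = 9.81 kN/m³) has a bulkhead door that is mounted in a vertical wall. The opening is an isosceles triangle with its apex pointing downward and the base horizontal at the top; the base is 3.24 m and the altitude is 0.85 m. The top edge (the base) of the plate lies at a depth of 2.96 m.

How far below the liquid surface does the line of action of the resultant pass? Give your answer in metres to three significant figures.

γ = 1.538 × 9.81 = 15.08778 kN/m³.
With the apex down, the centroid sits h/3 = 0.85/3 = 0.283333 m below the base (the top edge), so the centroid depth is h_c = 2.96 + 0.283333 = 3.24333 m.
A = ½ × 3.24 × 0.85 = 1.377 m².
Resultant F = γ·h_c·A = 15.08778 × 3.24333 × 1.377 = 67.383 kN.
I_c = b·h³/36 = 3.24 × 0.85³/36 = 0.0552712 m⁴.
Centre of pressure: y_p = y_c + I_c/(y_c·A) = 3.24333 + 0.0552712/(3.24333 × 1.377) = 3.24333 + 0.0123758 = 3.25571 m along the plane.

h_p = 3.26 m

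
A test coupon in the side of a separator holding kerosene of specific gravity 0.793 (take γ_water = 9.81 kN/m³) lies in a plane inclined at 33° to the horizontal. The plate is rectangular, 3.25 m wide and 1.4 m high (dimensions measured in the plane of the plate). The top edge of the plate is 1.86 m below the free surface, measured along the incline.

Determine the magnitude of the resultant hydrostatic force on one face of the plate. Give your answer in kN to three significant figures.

F ≈ 49.4 kN

γ = 0.793 × 9.81 = 7.77933 kN/m³.
Let θ = 33° be the plate's angle to the horizontal; measure y along the incline from where the plane meets the free surface. Vertical depth h = y·sinθ with sinθ = 0.544639.
The centroid lies 1.4/2 = 0.7 m below the top edge, so y_c = 1.86 + 0.7 = 2.56 m and h_c = 2.56 × 0.544639 = 1.39428 m.
A = 3.25 × 1.4 = 4.55 m².
Resultant F = γ·h_c·A = 7.77933 × 1.39428 × 4.55 = 49.3519 kN.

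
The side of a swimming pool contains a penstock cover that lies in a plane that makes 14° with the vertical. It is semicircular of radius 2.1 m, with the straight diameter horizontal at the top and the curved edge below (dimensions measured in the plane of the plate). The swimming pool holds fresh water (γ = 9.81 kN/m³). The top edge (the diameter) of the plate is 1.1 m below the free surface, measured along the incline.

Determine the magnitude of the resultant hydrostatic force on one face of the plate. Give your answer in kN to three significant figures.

F ≈ 131 kN

γ = 9.81 kN/m³.
The plate makes 14° with the vertical, i.e. θ = 90° − 14° = 76° to the horizontal. Measuring y along the incline from the free-surface line, vertical depth h = y·sinθ with sinθ = 0.970296.
The centroid of a semicircle lies 4r/(3π) = 0.891268 m from the diameter, here below the top edge, so y_c = 1.1 + 0.891268 = 1.99127 m and h_c = 1.99127 × 0.970296 = 1.93212 m.
A = πr²/2 = π × 2.1²/2 = 6.92721 m².
Resultant F = γ·h_c·A = 9.81 × 1.93212 × 6.92721 = 131.299 kN.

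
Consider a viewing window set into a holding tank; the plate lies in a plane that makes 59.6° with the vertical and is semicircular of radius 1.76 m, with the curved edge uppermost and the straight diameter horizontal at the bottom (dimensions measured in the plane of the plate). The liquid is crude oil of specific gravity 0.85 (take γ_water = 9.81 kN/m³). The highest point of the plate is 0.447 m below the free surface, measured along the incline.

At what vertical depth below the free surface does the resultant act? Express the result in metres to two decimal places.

γ = 0.85 × 9.81 = 8.3385 kN/m³.
The plate makes 59.6° with the vertical, i.e. θ = 90° − 59.6° = 30.4° to the horizontal. Measuring y along the incline from the free-surface line, vertical depth h = y·sinθ with sinθ = 0.506034.
The centroid lies 4r/(3π) = 0.746967 m above the diameter, so r − 4r/(3π) = 1.76 − 0.746967 = 1.01303 m below the topmost point, so y_c = 0.447 + 1.01303 = 1.46003 m and h_c = 1.46003 × 0.506034 = 0.738825 m.
A = πr²/2 = π × 1.76²/2 = 4.8657 m².
Resultant F = γ·h_c·A = 8.3385 × 0.738825 × 4.8657 = 29.9761 kN.
I_c = (π/8 − 8/(9π))·r⁴ = 0.109757 × 1.76⁴ = 1.05313 m⁴.
Centre of pressure: y_p = y_c + I_c/(y_c·A) = 1.46003 + 1.05313/(1.46003 × 4.8657) = 1.46003 + 0.148243 = 1.60827 m along the plane.
Vertically, h_p = y_p·sinθ = 1.60827 × 0.506034 = 0.813839 m.

h_p = 0.81 m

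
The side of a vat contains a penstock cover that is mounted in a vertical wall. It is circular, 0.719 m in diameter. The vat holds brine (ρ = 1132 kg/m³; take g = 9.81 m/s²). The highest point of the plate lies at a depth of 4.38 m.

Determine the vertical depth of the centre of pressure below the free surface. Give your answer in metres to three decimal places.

h_p = 4.746 m

γ = ρg = 1132 × 9.81 / 1000 = 11.10492 kN/m³.
The centroid is at the centre, 0.3595 m below the top of the plate, so the centroid depth is h_c = 4.38 + 0.3595 = 4.7395 m.
A = π(0.3595)² = 0.40602 m².
Resultant F = γ·h_c·A = 11.10492 × 4.7395 × 0.40602 = 21.3696 kN.
I_c = πr⁴/4 = π × 0.3595⁴/4 = 0.0131185 m⁴.
Centre of pressure: y_p = y_c + I_c/(y_c·A) = 4.7395 + 0.0131185/(4.7395 × 0.40602) = 4.7395 + 0.00681717 = 4.74632 m along the plane.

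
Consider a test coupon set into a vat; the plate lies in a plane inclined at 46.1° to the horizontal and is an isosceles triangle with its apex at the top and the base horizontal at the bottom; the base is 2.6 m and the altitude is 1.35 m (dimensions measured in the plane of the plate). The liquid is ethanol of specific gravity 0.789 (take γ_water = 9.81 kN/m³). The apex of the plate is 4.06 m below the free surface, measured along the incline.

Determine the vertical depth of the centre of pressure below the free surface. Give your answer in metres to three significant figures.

γ = 0.789 × 9.81 = 7.74009 kN/m³.
Let θ = 46.1° be the plate's angle to the horizontal; measure y along the incline from where the plane meets the free surface. Vertical depth h = y·sinθ with sinθ = 0.720551.
With the apex up, the centroid sits 2h/3 = 2 × 1.35/3 = 0.9 m below the apex, so y_c = 4.06 + 0.9 = 4.96 m and h_c = 4.96 × 0.720551 = 3.57393 m.
A = ½ × 2.6 × 1.35 = 1.755 m².
Resultant F = γ·h_c·A = 7.74009 × 3.57393 × 1.755 = 48.5478 kN.
I_c = b·h³/36 = 2.6 × 1.35³/36 = 0.177694 m⁴.
Centre of pressure: y_p = y_c + I_c/(y_c·A) = 4.96 + 0.177694/(4.96 × 1.755) = 4.96 + 0.0204133 = 4.98041 m along the plane.
Vertically, h_p = y_p·sinθ = 4.98041 × 0.720551 = 3.58864 m.

h_p = 3.59 m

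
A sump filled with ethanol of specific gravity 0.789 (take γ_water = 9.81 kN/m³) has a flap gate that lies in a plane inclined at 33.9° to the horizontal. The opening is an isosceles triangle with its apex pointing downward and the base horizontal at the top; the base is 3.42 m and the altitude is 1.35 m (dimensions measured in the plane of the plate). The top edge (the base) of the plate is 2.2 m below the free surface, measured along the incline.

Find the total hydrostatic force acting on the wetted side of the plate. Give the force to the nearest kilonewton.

F ≈ 26 kN

γ = 0.789 × 9.81 = 7.74009 kN/m³.
Let θ = 33.9° be the plate's angle to the horizontal; measure y along the incline from where the plane meets the free surface. Vertical depth h = y·sinθ with sinθ = 0.557745.
With the apex down, the centroid sits h/3 = 1.35/3 = 0.45 m below the base (the top edge), so y_c = 2.2 + 0.45 = 2.65 m and h_c = 2.65 × 0.557745 = 1.47802 m.
A = ½ × 3.42 × 1.35 = 2.3085 m².
Resultant F = γ·h_c·A = 7.74009 × 1.47802 × 2.3085 = 26.4093 kN.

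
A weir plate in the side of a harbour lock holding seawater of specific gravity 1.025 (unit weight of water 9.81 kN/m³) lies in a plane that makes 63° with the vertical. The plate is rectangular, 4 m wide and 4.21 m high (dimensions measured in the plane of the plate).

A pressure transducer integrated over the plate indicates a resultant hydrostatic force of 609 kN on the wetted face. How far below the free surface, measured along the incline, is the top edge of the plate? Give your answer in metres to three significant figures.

y_top ≈ 5.82 m

γ = 1.025 × 9.81 = 10.05525 kN/m³.
A = 4 × 4.21 = 16.84 m².
From F = γ·h_c·A, the centroid depth is h_c = 609/(10.05525 × 16.84) = 3.59652 m.
The plate makes 63° with the vertical, i.e. θ = 90° − 63° = 27° to the horizontal. Measuring y along the incline from the free-surface line, vertical depth h = y·sinθ with sinθ = 0.453990.
Along the incline, y_c = h_c/sinθ = 3.59652/0.453990 = 7.92202 m.
The centroid lies 4.21/2 = 2.105 m below the top edge, so the top edge sits at y_top = 7.92202 − 2.105 = 5.81702 m along the incline.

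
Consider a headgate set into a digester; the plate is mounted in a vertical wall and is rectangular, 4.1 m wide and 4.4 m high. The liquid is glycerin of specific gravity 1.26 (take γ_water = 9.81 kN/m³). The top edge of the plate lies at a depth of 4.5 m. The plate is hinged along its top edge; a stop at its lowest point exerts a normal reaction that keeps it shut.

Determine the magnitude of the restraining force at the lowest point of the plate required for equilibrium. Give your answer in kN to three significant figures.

P ≈ 829 kN

γ = 1.26 × 9.81 = 12.3606 kN/m³.
The centroid lies 4.4/2 = 2.2 m below the top edge, so the centroid depth is h_c = 4.5 + 2.2 = 6.7 m.
A = 4.1 × 4.4 = 18.04 m².
Resultant F = γ·h_c·A = 12.3606 × 6.7 × 18.04 = 1494 kN.
I_c = b·h³/12 = 4.1 × 4.4³/12 = 29.1045 m⁴.
Centre of pressure: y_p = y_c + I_c/(y_c·A) = 6.7 + 29.1045/(6.7 × 18.04) = 6.7 + 0.240796 = 6.9408 m along the plane.
The resultant acts 2.2 + 0.240796 = 2.4408 m (along the plate) below the hinge at the top edge, so the moment about the hinge is M = F × 2.4408 = 1494 × 2.4408 = 3646.56 kN·m.
A normal force at the bottom, 4.4 m from the hinge, must supply this moment: P = 3646.56/4.4 = 828.764 kN.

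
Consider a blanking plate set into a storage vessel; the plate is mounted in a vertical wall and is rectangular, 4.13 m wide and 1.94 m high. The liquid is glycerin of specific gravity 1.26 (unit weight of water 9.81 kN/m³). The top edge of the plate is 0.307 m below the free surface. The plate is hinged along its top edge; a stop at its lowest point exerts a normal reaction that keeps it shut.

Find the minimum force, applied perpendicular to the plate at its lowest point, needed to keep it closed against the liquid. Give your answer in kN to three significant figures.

γ = 1.26 × 9.81 = 12.3606 kN/m³.
The centroid lies 1.94/2 = 0.97 m below the top edge, so the centroid depth is h_c = 0.307 + 0.97 = 1.277 m.
A = 4.13 × 1.94 = 8.0122 m².
Resultant F = γ·h_c·A = 12.3606 × 1.277 × 8.0122 = 126.468 kN.
I_c = b·h³/12 = 4.13 × 1.94³/12 = 2.51289 m⁴.
Centre of pressure: y_p = y_c + I_c/(y_c·A) = 1.277 + 2.51289/(1.277 × 8.0122) = 1.277 + 0.245601 = 1.5226 m along the plane.
The resultant acts 0.97 + 0.245601 = 1.2156 m (along the plate) below the hinge at the top edge, so the moment about the hinge is M = F × 1.2156 = 126.468 × 1.2156 = 153.735 kN·m.
A normal force at the bottom, 1.94 m from the hinge, must supply this moment: P = 153.735/1.94 = 79.2448 kN.

P ≈ 79.2 kN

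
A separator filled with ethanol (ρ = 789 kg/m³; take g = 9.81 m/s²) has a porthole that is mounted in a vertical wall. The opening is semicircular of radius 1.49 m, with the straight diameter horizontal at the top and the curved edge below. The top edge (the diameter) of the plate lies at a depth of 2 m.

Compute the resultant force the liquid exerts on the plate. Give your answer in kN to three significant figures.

γ = ρg = 789 × 9.81 / 1000 = 7.74009 kN/m³.
The centroid of a semicircle lies 4r/(3π) = 0.632376 m from the diameter, here below the top edge, so the centroid depth is h_c = 2 + 0.632376 = 2.63238 m.
A = πr²/2 = π × 1.49²/2 = 3.48732 m².
Resultant F = γ·h_c·A = 7.74009 × 2.63238 × 3.48732 = 71.0537 kN.

F ≈ 71.1 kN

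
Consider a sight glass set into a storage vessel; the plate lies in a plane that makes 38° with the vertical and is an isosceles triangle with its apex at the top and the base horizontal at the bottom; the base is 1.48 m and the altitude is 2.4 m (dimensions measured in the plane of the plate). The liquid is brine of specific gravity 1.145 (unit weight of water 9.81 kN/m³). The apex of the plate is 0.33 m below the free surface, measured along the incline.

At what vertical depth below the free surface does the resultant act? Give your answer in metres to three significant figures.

γ = 1.145 × 9.81 = 11.23245 kN/m³.
The plate makes 38° with the vertical, i.e. θ = 90° − 38° = 52° to the horizontal. Measuring y along the incline from the free-surface line, vertical depth h = y·sinθ with sinθ = 0.788011.
With the apex up, the centroid sits 2h/3 = 2 × 2.4/3 = 1.6 m below the apex, so y_c = 0.33 + 1.6 = 1.93 m and h_c = 1.93 × 0.788011 = 1.52086 m.
A = ½ × 1.48 × 2.4 = 1.776 m².
Resultant F = γ·h_c·A = 11.23245 × 1.52086 × 1.776 = 30.3394 kN.
I_c = b·h³/36 = 1.48 × 2.4³/36 = 0.56832 m⁴.
Centre of pressure: y_p = y_c + I_c/(y_c·A) = 1.93 + 0.56832/(1.93 × 1.776) = 1.93 + 0.165803 = 2.0958 m along the plane.
Vertically, h_p = y_p·sinθ = 2.0958 × 0.788011 = 1.65151 m.

h_p = 1.65 m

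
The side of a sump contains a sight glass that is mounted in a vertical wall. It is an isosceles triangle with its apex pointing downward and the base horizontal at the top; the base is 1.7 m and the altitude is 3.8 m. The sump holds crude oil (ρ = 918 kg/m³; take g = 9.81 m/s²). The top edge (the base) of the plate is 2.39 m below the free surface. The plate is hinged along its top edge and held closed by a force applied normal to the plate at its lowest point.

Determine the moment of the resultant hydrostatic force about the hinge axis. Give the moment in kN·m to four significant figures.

M ≈ 158.1 kN·m

γ = ρg = 918 × 9.81 / 1000 = 9.00558 kN/m³.
With the apex down, the centroid sits h/3 = 3.8/3 = 1.26667 m below the base (the top edge), so the centroid depth is h_c = 2.39 + 1.26667 = 3.65667 m.
A = ½ × 1.7 × 3.8 = 3.23 m².
Resultant F = γ·h_c·A = 9.00558 × 3.65667 × 3.23 = 106.365 kN.
I_c = b·h³/36 = 1.7 × 3.8³/36 = 2.59118 m⁴.
Centre of pressure: y_p = y_c + I_c/(y_c·A) = 3.65667 + 2.59118/(3.65667 × 3.23) = 3.65667 + 0.219386 = 3.87606 m along the plane.
The resultant acts 1.26667 + 0.219386 = 1.48606 m (along the plate) below the hinge at the top edge, so the moment about the hinge is M = F × 1.48606 = 106.365 × 1.48606 = 158.065 kN·m.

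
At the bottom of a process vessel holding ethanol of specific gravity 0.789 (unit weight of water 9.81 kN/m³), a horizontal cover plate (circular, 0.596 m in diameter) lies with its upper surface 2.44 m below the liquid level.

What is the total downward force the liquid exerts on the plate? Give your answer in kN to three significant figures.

F ≈ 5.27 kN

γ = 0.789 × 9.81 = 7.74009 kN/m³.
The plate is horizontal, so pressure is uniform at p = γ·h = 7.74009 × 2.44 = 18.8858 kN/m².
A = π(0.298)² = 0.278986 m².
F = p·A = 18.8858 × 0.278986 = 5.26887 kN.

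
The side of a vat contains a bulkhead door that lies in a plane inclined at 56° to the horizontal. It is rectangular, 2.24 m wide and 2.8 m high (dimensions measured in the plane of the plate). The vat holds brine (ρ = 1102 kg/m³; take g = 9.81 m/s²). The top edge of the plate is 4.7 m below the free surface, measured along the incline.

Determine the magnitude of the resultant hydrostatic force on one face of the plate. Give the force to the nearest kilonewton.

γ = ρg = 1102 × 9.81 / 1000 = 10.81062 kN/m³.
Let θ = 56° be the plate's angle to the horizontal; measure y along the incline from where the plane meets the free surface. Vertical depth h = y·sinθ with sinθ = 0.829038.
The centroid lies 2.8/2 = 1.4 m below the top edge, so y_c = 4.7 + 1.4 = 6.1 m and h_c = 6.1 × 0.829038 = 5.05713 m.
A = 2.24 × 2.8 = 6.272 m².
Resultant F = γ·h_c·A = 10.81062 × 5.05713 × 6.272 = 342.895 kN.

F ≈ 343 kN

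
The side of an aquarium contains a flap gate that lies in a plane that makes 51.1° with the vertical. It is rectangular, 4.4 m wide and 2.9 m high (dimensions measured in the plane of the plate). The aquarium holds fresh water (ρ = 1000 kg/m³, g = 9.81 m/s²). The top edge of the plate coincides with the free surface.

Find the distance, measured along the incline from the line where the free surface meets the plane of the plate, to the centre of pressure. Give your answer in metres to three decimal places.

y_p = 1.933 m

γ = ρg = 1000 × 9.81 = 9810 N/m³ = 9.81 kN/m³.
The plate makes 51.1° with the vertical, i.e. θ = 90° − 51.1° = 38.9° to the horizontal. Measuring y along the incline from the free-surface line, vertical depth h = y·sinθ with sinθ = 0.627963.
The centroid lies 2.9/2 = 1.45 m below the top edge, so y_c = 1.45 m and h_c = 1.45 × 0.627963 = 0.910546 m.
A = 4.4 × 2.9 = 12.76 m².
Resultant F = γ·h_c·A = 9.81 × 0.910546 × 12.76 = 113.978 kN.
I_c = b·h³/12 = 4.4 × 2.9³/12 = 8.94263 m⁴.
Centre of pressure: y_p = y_c + I_c/(y_c·A) = 1.45 + 8.94263/(1.45 × 12.76) = 1.45 + 0.483333 = 1.93333 m along the plane.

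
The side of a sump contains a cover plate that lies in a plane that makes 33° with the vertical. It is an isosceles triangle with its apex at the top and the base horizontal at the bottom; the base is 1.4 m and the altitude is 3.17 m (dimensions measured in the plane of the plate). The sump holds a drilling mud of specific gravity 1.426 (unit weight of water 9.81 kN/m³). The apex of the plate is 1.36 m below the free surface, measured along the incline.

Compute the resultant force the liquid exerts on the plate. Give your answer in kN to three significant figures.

F ≈ 90.4 kN

γ = 1.426 × 9.81 = 13.98906 kN/m³.
The plate makes 33° with the vertical, i.e. θ = 90° − 33° = 57° to the horizontal. Measuring y along the incline from the free-surface line, vertical depth h = y·sinθ with sinθ = 0.838671.
With the apex up, the centroid sits 2h/3 = 2 × 3.17/3 = 2.11333 m below the apex, so y_c = 1.36 + 2.11333 = 3.47333 m and h_c = 3.47333 × 0.838671 = 2.91298 m.
A = ½ × 1.4 × 3.17 = 2.219 m².
Resultant F = γ·h_c·A = 13.98906 × 2.91298 × 2.219 = 90.4239 kN.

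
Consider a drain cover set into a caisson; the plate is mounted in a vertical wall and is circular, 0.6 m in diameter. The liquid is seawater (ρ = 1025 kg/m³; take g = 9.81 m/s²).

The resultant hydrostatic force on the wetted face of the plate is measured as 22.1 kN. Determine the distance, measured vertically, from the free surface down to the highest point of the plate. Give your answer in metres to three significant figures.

γ = ρg = 1025 × 9.81 / 1000 = 10.05525 kN/m³.
A = π(0.3)² = 0.282743 m².
From F = γ·h_c·A, the centroid depth is h_c = 22.1/(10.05525 × 0.282743) = 7.77334 m.
The centroid is at the centre, 0.3 m below the top of the plate, so the highest point sits at h_top = 7.77334 − 0.3 = 7.47334 m below the surface.

d_top ≈ 7.47 m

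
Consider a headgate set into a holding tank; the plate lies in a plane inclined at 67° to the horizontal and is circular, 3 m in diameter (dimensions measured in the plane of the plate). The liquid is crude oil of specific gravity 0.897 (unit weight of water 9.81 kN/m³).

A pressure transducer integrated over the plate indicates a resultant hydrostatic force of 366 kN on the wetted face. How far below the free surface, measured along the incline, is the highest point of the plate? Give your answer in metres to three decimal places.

y_top ≈ 4.892 m

γ = 0.897 × 9.81 = 8.79957 kN/m³.
A = π(1.5)² = 7.06858 m².
From F = γ·h_c·A, the centroid depth is h_c = 366/(8.79957 × 7.06858) = 5.8842 m.
Let θ = 67° be the plate's angle to the horizontal; measure y along the incline from where the plane meets the free surface. Vertical depth h = y·sinθ with sinθ = 0.920505.
Along the incline, y_c = h_c/sinθ = 5.8842/0.920505 = 6.39236 m.
The centroid is at the centre, 1.5 m below the top of the plate, so the highest point sits at y_top = 6.39236 − 1.5 = 4.89236 m along the incline.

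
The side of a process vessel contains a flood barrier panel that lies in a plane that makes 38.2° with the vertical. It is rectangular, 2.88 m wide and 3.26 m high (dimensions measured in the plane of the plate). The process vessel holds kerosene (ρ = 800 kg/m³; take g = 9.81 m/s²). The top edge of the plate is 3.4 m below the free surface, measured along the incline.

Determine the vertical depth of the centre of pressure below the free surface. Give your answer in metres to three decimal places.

h_p = 4.091 m

γ = ρg = 800 × 9.81 / 1000 = 7.848 kN/m³.
The plate makes 38.2° with the vertical, i.e. θ = 90° − 38.2° = 51.8° to the horizontal. Measuring y along the incline from the free-surface line, vertical depth h = y·sinθ with sinθ = 0.785857.
The centroid lies 3.26/2 = 1.63 m below the top edge, so y_c = 3.4 + 1.63 = 5.03 m and h_c = 5.03 × 0.785857 = 3.95286 m.
A = 2.88 × 3.26 = 9.3888 m².
Resultant F = γ·h_c·A = 7.848 × 3.95286 × 9.3888 = 291.26 kN.
I_c = b·h³/12 = 2.88 × 3.26³/12 = 8.31503 m⁴.
Centre of pressure: y_p = y_c + I_c/(y_c·A) = 5.03 + 8.31503/(5.03 × 9.3888) = 5.03 + 0.17607 = 5.20607 m along the plane.
Vertically, h_p = y_p·sinθ = 5.20607 × 0.785857 = 4.09123 m.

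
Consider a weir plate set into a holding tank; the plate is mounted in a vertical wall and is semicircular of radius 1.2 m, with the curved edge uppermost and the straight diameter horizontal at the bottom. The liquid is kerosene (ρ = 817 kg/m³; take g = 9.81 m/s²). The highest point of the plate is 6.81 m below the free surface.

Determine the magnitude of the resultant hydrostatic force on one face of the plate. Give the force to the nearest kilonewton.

γ = ρg = 817 × 9.81 / 1000 = 8.01477 kN/m³.
The centroid lies 4r/(3π) = 0.509296 m above the diameter, so r − 4r/(3π) = 1.2 − 0.509296 = 0.690704 m below the topmost point, so the centroid depth is h_c = 6.81 + 0.690704 = 7.5007 m.
A = πr²/2 = π × 1.2²/2 = 2.26195 m².
Resultant F = γ·h_c·A = 8.01477 × 7.5007 × 2.26195 = 135.98 kN.

F ≈ 136 kN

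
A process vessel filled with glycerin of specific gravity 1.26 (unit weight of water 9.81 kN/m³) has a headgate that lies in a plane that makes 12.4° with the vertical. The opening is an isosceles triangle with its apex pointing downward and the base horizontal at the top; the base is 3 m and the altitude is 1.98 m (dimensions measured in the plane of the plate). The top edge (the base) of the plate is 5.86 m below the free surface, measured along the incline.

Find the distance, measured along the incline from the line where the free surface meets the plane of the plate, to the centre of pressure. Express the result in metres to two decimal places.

y_p = 6.55 m

γ = 1.26 × 9.81 = 12.3606 kN/m³.
The plate makes 12.4° with the vertical, i.e. θ = 90° − 12.4° = 77.6° to the horizontal. Measuring y along the incline from the free-surface line, vertical depth h = y·sinθ with sinθ = 0.976672.
With the apex down, the centroid sits h/3 = 1.98/3 = 0.66 m below the base (the top edge), so y_c = 5.86 + 0.66 = 6.52 m and h_c = 6.52 × 0.976672 = 6.3679 m.
A = ½ × 3 × 1.98 = 2.97 m².
Resultant F = γ·h_c·A = 12.3606 × 6.3679 × 2.97 = 233.772 kN.
I_c = b·h³/36 = 3 × 1.98³/36 = 0.646866 m⁴.
Centre of pressure: y_p = y_c + I_c/(y_c·A) = 6.52 + 0.646866/(6.52 × 2.97) = 6.52 + 0.0334049 = 6.5534 m along the plane.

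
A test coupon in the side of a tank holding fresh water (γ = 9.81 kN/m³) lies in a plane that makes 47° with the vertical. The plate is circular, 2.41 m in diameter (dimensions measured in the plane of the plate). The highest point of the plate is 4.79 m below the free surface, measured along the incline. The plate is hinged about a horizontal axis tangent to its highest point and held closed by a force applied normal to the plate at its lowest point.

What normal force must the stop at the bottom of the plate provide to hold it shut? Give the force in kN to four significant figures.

γ = 9.81 kN/m³.
The plate makes 47° with the vertical, i.e. θ = 90° − 47° = 43° to the horizontal. Measuring y along the incline from the free-surface line, vertical depth h = y·sinθ with sinθ = 0.681998.
The centroid is at the centre, 1.205 m below the top of the plate, so y_c = 4.79 + 1.205 = 5.995 m and h_c = 5.995 × 0.681998 = 4.08858 m.
A = π(1.205)² = 4.56167 m².
Resultant F = γ·h_c·A = 9.81 × 4.08858 × 4.56167 = 182.964 kN.
I_c = πr⁴/4 = π × 1.205⁴/4 = 1.65592 m⁴.
Centre of pressure: y_p = y_c + I_c/(y_c·A) = 5.995 + 1.65592/(5.995 × 4.56167) = 5.995 + 0.0605517 = 6.05555 m along the plane.
The resultant acts 1.205 + 0.0605517 = 1.26555 m (along the plate) below the hinge at the top edge, so the moment about the hinge is M = F × 1.26555 = 182.964 × 1.26555 = 231.55 kN·m.
A normal force at the bottom, 2.41 m from the hinge, must supply this moment: P = 231.55/2.41 = 96.0788 kN.

P ≈ 96.08 kN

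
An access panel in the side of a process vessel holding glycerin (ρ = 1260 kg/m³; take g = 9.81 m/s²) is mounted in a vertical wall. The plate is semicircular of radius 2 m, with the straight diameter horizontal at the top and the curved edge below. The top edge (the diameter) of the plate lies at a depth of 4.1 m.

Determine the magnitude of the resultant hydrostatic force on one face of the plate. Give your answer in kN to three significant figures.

F ≈ 384 kN

γ = ρg = 1260 × 9.81 / 1000 = 12.3606 kN/m³.
The centroid of a semicircle lies 4r/(3π) = 0.848826 m from the diameter, here below the top edge, so the centroid depth is h_c = 4.1 + 0.848826 = 4.94883 m.
A = πr²/2 = π × 2²/2 = 6.28319 m².
Resultant F = γ·h_c·A = 12.3606 × 4.94883 × 6.28319 = 384.346 kN.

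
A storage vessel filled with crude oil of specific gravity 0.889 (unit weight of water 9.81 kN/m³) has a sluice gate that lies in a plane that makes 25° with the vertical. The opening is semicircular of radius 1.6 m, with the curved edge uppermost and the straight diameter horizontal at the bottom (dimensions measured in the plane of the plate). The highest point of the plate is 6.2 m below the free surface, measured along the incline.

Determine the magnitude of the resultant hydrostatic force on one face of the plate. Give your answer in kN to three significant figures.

F ≈ 226 kN

γ = 0.889 × 9.81 = 8.72109 kN/m³.
The plate makes 25° with the vertical, i.e. θ = 90° − 25° = 65° to the horizontal. Measuring y along the incline from the free-surface line, vertical depth h = y·sinθ with sinθ = 0.906308.
The centroid lies 4r/(3π) = 0.679061 m above the diameter, so r − 4r/(3π) = 1.6 − 0.679061 = 0.920939 m below the topmost point, so y_c = 6.2 + 0.920939 = 7.12094 m and h_c = 7.12094 × 0.906308 = 6.45376 m.
A = πr²/2 = π × 1.6²/2 = 4.02124 m².
Resultant F = γ·h_c·A = 8.72109 × 6.45376 × 4.02124 = 226.331 kN.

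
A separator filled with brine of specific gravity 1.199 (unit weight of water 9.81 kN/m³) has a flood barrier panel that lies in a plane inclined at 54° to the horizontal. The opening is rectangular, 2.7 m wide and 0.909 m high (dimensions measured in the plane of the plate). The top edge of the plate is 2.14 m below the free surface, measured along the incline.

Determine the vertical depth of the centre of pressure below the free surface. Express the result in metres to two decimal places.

h_p = 2.12 m

γ = 1.199 × 9.81 = 11.76219 kN/m³.
Let θ = 54° be the plate's angle to the horizontal; measure y along the incline from where the plane meets the free surface. Vertical depth h = y·sinθ with sinθ = 0.809017.
The centroid lies 0.909/2 = 0.4545 m below the top edge, so y_c = 2.14 + 0.4545 = 2.5945 m and h_c = 2.5945 × 0.809017 = 2.09899 m.
A = 2.7 × 0.909 = 2.4543 m².
Resultant F = γ·h_c·A = 11.76219 × 2.09899 × 2.4543 = 60.5935 kN.
I_c = b·h³/12 = 2.7 × 0.909³/12 = 0.168995 m⁴.
Centre of pressure: y_p = y_c + I_c/(y_c·A) = 2.5945 + 0.168995/(2.5945 × 2.4543) = 2.5945 + 0.0265395 = 2.62104 m along the plane.
Vertically, h_p = y_p·sinθ = 2.62104 × 0.809017 = 2.12047 m.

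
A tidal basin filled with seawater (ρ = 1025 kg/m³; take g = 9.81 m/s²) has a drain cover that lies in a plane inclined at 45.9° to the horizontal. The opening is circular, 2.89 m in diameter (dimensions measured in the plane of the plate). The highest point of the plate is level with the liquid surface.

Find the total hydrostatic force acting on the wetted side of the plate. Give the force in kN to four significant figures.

γ = ρg = 1025 × 9.81 / 1000 = 10.05525 kN/m³.
Let θ = 45.9° be the plate's angle to the horizontal; measure y along the incline from where the plane meets the free surface. Vertical depth h = y·sinθ with sinθ = 0.718126.
The centroid is at the centre, 1.445 m below the top of the plate, so y_c = 1.445 m and h_c = 1.445 × 0.718126 = 1.03769 m.
A = π(1.445)² = 6.55972 m².
Resultant F = γ·h_c·A = 10.05525 × 1.03769 × 6.55972 = 68.4456 kN.

F ≈ 68.45 kN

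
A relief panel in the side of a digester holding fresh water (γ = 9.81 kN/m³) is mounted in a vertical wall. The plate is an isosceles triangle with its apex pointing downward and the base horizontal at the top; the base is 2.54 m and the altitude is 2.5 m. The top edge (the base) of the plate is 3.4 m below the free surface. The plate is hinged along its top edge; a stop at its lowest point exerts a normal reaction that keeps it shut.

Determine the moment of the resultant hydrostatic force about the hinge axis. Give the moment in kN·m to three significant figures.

M ≈ 121 kN·m

γ = 9.81 kN/m³.
With the apex down, the centroid sits h/3 = 2.5/3 = 0.833333 m below the base (the top edge), so the centroid depth is h_c = 3.4 + 0.833333 = 4.23333 m.
A = ½ × 2.54 × 2.5 = 3.175 m².
Resultant F = γ·h_c·A = 9.81 × 4.23333 × 3.175 = 131.854 kN.
I_c = b·h³/36 = 2.54 × 2.5³/36 = 1.10243 m⁴.
Centre of pressure: y_p = y_c + I_c/(y_c·A) = 4.23333 + 1.10243/(4.23333 × 3.175) = 4.23333 + 0.082021 = 4.31535 m along the plane.
The resultant acts 0.833333 + 0.082021 = 0.915354 m (along the plate) below the hinge at the top edge, so the moment about the hinge is M = F × 0.915354 = 131.854 × 0.915354 = 120.693 kN·m.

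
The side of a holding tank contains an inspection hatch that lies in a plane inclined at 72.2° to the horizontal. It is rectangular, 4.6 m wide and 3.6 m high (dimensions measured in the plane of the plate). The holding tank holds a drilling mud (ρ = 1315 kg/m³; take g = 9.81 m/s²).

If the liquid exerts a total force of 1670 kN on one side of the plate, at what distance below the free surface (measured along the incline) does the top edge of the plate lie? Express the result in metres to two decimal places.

γ = ρg = 1315 × 9.81 / 1000 = 12.90015 kN/m³.
A = 4.6 × 3.6 = 16.56 m².
From F = γ·h_c·A, the centroid depth is h_c = 1670/(12.90015 × 16.56) = 7.81738 m.
Let θ = 72.2° be the plate's angle to the horizontal; measure y along the incline from where the plane meets the free surface. Vertical depth h = y·sinθ with sinθ = 0.952129.
Along the incline, y_c = h_c/sinθ = 7.81738/0.952129 = 8.21042 m.
The centroid lies 3.6/2 = 1.8 m below the top edge, so the top edge sits at y_top = 8.21042 − 1.8 = 6.41042 m along the incline.

y_top ≈ 6.41 m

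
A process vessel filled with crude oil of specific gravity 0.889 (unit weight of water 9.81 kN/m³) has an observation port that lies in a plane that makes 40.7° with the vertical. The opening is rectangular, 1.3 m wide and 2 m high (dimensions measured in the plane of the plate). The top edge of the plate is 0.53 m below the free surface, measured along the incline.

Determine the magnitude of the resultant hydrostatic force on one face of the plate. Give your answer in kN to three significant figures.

γ = 0.889 × 9.81 = 8.72109 kN/m³.
The plate makes 40.7° with the vertical, i.e. θ = 90° − 40.7° = 49.3° to the horizontal. Measuring y along the incline from the free-surface line, vertical depth h = y·sinθ with sinθ = 0.758134.
The centroid lies 2/2 = 1 m below the top edge, so y_c = 0.53 + 1 = 1.53 m and h_c = 1.53 × 0.758134 = 1.15995 m.
A = 1.3 × 2 = 2.6 m².
Resultant F = γ·h_c·A = 8.72109 × 1.15995 × 2.6 = 26.3017 kN.

F ≈ 26.3 kN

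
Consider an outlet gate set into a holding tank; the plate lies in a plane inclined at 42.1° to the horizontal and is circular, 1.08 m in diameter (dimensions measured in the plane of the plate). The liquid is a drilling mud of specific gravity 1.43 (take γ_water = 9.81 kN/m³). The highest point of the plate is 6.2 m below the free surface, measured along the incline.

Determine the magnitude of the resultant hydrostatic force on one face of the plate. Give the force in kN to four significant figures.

γ = 1.43 × 9.81 = 14.0283 kN/m³.
Let θ = 42.1° be the plate's angle to the horizontal; measure y along the incline from where the plane meets the free surface. Vertical depth h = y·sinθ with sinθ = 0.670427.
The centroid is at the centre, 0.54 m below the top of the plate, so y_c = 6.2 + 0.54 = 6.74 m and h_c = 6.74 × 0.670427 = 4.51868 m.
A = π(0.54)² = 0.916088 m².
Resultant F = γ·h_c·A = 14.0283 × 4.51868 × 0.916088 = 58.0703 kN.

F ≈ 58.07 kN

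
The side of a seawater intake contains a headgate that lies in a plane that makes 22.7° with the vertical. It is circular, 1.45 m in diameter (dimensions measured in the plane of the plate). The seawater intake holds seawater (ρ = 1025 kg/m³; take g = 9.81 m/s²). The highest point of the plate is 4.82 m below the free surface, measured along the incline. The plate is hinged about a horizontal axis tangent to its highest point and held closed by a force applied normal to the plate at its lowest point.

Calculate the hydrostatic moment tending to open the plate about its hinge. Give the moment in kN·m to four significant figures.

γ = ρg = 1025 × 9.81 / 1000 = 10.05525 kN/m³.
The plate makes 22.7° with the vertical, i.e. θ = 90° − 22.7° = 67.3° to the horizontal. Measuring y along the incline from the free-surface line, vertical depth h = y·sinθ with sinθ = 0.922538.
The centroid is at the centre, 0.725 m below the top of the plate, so y_c = 4.82 + 0.725 = 5.545 m and h_c = 5.545 × 0.922538 = 5.11547 m.
A = π(0.725)² = 1.6513 m².
Resultant F = γ·h_c·A = 10.05525 × 5.11547 × 1.6513 = 84.9385 kN.
I_c = πr⁴/4 = π × 0.725⁴/4 = 0.216991 m⁴.
Centre of pressure: y_p = y_c + I_c/(y_c·A) = 5.545 + 0.216991/(5.545 × 1.6513) = 5.545 + 0.0236981 = 5.5687 m along the plane.
The resultant acts 0.725 + 0.0236981 = 0.748698 m (along the plate) below the hinge at the top edge, so the moment about the hinge is M = F × 0.748698 = 84.9385 × 0.748698 = 63.5933 kN·m.

M ≈ 63.59 kN·m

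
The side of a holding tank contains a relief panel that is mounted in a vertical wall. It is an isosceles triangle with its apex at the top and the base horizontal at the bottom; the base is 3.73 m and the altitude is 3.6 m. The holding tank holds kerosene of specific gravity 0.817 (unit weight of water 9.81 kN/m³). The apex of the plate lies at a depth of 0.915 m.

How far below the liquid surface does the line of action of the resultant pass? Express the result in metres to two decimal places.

h_p = 3.53 m

γ = 0.817 × 9.81 = 8.01477 kN/m³.
With the apex up, the centroid sits 2h/3 = 2 × 3.6/3 = 2.4 m below the apex, so the centroid depth is h_c = 0.915 + 2.4 = 3.315 m.
A = ½ × 3.73 × 3.6 = 6.714 m².
Resultant F = γ·h_c·A = 8.01477 × 3.315 × 6.714 = 178.384 kN.
I_c = b·h³/36 = 3.73 × 3.6³/36 = 4.83408 m⁴.
Centre of pressure: y_p = y_c + I_c/(y_c·A) = 3.315 + 4.83408/(3.315 × 6.714) = 3.315 + 0.217195 = 3.53219 m along the plane.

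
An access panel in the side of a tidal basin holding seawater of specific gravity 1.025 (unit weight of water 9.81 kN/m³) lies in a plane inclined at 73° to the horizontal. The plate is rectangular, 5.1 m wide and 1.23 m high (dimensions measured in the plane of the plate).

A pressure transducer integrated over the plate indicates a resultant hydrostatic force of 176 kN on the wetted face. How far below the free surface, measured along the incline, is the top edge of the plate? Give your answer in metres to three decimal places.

γ = 1.025 × 9.81 = 10.05525 kN/m³.
A = 5.1 × 1.23 = 6.273 m².
From F = γ·h_c·A, the centroid depth is h_c = 176/(10.05525 × 6.273) = 2.79026 m.
Let θ = 73° be the plate's angle to the horizontal; measure y along the incline from where the plane meets the free surface. Vertical depth h = y·sinθ with sinθ = 0.956305.
Along the incline, y_c = h_c/sinθ = 2.79026/0.956305 = 2.91775 m.
The centroid lies 1.23/2 = 0.615 m below the top edge, so the top edge sits at y_top = 2.91775 − 0.615 = 2.30275 m along the incline.

y_top ≈ 2.303 m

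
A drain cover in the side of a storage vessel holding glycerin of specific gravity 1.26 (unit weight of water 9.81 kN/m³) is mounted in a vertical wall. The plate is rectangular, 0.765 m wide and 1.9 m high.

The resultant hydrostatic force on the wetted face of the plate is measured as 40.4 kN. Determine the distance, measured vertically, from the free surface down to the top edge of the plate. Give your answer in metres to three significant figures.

d_top ≈ 1.30 m

γ = 1.26 × 9.81 = 12.3606 kN/m³.
A = 0.765 × 1.9 = 1.4535 m².
From F = γ·h_c·A, the centroid depth is h_c = 40.4/(12.3606 × 1.4535) = 2.24868 m.
The centroid lies 1.9/2 = 0.95 m below the top edge, so the top edge sits at h_top = 2.24868 − 0.95 = 1.29868 m below the surface.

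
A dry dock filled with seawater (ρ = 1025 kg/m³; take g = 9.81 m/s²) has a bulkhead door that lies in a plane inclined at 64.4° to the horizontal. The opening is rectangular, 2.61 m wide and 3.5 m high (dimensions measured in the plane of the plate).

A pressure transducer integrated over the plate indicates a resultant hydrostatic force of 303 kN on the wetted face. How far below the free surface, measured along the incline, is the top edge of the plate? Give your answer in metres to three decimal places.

γ = ρg = 1025 × 9.81 / 1000 = 10.05525 kN/m³.
A = 2.61 × 3.5 = 9.135 m².
From F = γ·h_c·A, the centroid depth is h_c = 303/(10.05525 × 9.135) = 3.29869 m.
Let θ = 64.4° be the plate's angle to the horizontal; measure y along the incline from where the plane meets the free surface. Vertical depth h = y·sinθ with sinθ = 0.901833.
Along the incline, y_c = h_c/sinθ = 3.29869/0.901833 = 3.65776 m.
The centroid lies 3.5/2 = 1.75 m below the top edge, so the top edge sits at y_top = 3.65776 − 1.75 = 1.90776 m along the incline.

y_top ≈ 1.908 m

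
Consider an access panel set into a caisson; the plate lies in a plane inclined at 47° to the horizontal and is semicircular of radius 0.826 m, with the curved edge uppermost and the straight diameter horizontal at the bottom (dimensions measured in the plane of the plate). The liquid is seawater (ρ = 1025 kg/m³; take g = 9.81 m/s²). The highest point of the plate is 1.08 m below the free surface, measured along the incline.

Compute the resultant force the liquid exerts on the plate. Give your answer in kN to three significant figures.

γ = ρg = 1025 × 9.81 / 1000 = 10.05525 kN/m³.
Let θ = 47° be the plate's angle to the horizontal; measure y along the incline from where the plane meets the free surface. Vertical depth h = y·sinθ with sinθ = 0.731354.
The centroid lies 4r/(3π) = 0.350565 m above the diameter, so r − 4r/(3π) = 0.826 − 0.350565 = 0.475435 m below the topmost point, so y_c = 1.08 + 0.475435 = 1.55544 m and h_c = 1.55544 × 0.731354 = 1.13758 m.
A = πr²/2 = π × 0.826²/2 = 1.07172 m².
Resultant F = γ·h_c·A = 10.05525 × 1.13758 × 1.07172 = 12.259 kN.

F ≈ 12.3 kN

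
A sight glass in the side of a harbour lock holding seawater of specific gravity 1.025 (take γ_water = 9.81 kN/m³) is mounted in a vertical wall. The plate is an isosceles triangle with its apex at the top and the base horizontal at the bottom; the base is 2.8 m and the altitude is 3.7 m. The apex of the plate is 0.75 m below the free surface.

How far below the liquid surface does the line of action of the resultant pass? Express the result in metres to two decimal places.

h_p = 3.45 m

γ = 1.025 × 9.81 = 10.05525 kN/m³.
With the apex up, the centroid sits 2h/3 = 2 × 3.7/3 = 2.46667 m below the apex, so the centroid depth is h_c = 0.75 + 2.46667 = 3.21667 m.
A = ½ × 2.8 × 3.7 = 5.18 m².
Resultant F = γ·h_c·A = 10.05525 × 3.21667 × 5.18 = 167.544 kN.
I_c = b·h³/36 = 2.8 × 3.7³/36 = 3.93968 m⁴.
Centre of pressure: y_p = y_c + I_c/(y_c·A) = 3.21667 + 3.93968/(3.21667 × 5.18) = 3.21667 + 0.236442 = 3.45311 m along the plane.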